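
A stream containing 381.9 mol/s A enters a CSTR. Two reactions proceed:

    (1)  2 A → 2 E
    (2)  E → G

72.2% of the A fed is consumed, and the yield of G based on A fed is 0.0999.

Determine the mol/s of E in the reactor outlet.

Conversion of A: A consumed = 2ξ₁ = 0.722 × 381.9 → ξ₁ = 137.9 mol/s.
Yield of G: 1ξ₂ / 381.9 = 0.0999 → ξ₂ = 38.15 mol/s.
Outlet amounts (n = n₀ + Σ ν·ξ):
  A: 381.9 − 2(137.9) = 106.2
  E: 0 + 2(137.9) − 1(38.15) = 237.6
  G: 0 + 1(38.15) = 38.15

238 mol/s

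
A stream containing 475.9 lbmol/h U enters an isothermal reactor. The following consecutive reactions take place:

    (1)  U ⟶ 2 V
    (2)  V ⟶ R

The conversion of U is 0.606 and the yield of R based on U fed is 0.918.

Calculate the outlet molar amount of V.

140 lbmol/h

Conversion of U: U consumed = 1ξ₁ = 0.606 × 475.9 → ξ₁ = 288.4 lbmol/h.
Yield of R: 1ξ₂ / 475.9 = 0.918 → ξ₂ = 436.9 lbmol/h.
Outlet amounts (n = n₀ + Σ ν·ξ):
  U: 475.9 − 1(288.4) = 187.5
  V: 0 + 2(288.4) − 1(436.9) = 139.9
  R: 0 + 1(436.9) = 436.9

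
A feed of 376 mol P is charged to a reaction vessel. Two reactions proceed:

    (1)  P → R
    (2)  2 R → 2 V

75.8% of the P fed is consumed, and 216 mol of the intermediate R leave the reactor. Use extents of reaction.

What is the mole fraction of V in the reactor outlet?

Conversion of P: P consumed = 1ξ₁ = 0.758 × 376 → ξ₁ = 285 mol.
R balance: n_R = 0 + 1ξ₁ − 2ξ₂ = 216 → ξ₂ = (1·285 − 216)/2 = 34.5 mol.
Outlet amounts (n = n₀ + Σ ν·ξ):
  P: 376 − 1(285) = 90.99
  R: 0 + 1(285) − 2(34.5) = 216
  V: 0 + 2(34.5) = 69.01
Total out = 376 mol; y_V = 69.01 / 376 = 0.1835.

0.184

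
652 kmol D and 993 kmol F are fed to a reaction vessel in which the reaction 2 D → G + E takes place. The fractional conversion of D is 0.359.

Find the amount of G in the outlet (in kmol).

D reacted = 0.359 × 652 = 234.1 kmol; ν_D = −2, so ξ = 234.1/2 = 117 kmol.
Outlet amounts (n = n₀ + ν ξ):
  D: 652 − 2(117) = 417.9
  G: 0 + 1(117) = 117
  E: 0 + 1(117) = 117
  F: 993 (inert)

117 kmol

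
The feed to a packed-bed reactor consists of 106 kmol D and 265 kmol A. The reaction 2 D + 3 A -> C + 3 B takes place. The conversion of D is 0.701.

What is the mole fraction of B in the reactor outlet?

0.334

D reacted = 0.701 × 106 = 74.31 kmol; ν_D = −2, so ξ = 74.31/2 = 37.15 kmol.
Outlet amounts (n = n₀ + ν ξ):
  D: 106 − 2(37.15) = 31.69
  A: 265 − 3(37.15) = 153.5
  C: 0 + 1(37.15) = 37.15
  B: 0 + 3(37.15) = 111.5
Total out = 333.8 kmol; y_B = 111.5 / 333.8 = 0.3339.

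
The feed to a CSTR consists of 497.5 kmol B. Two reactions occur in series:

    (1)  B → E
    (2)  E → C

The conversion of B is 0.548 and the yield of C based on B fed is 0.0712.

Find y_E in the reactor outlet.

Conversion of B: B consumed = 1ξ₁ = 0.548 × 497.5 → ξ₁ = 272.6 kmol.
Yield of C: 1ξ₂ / 497.5 = 0.0712 → ξ₂ = 35.42 kmol.
Outlet amounts (n = n₀ + Σ ν·ξ):
  B: 497.5 − 1(272.6) = 224.9
  E: 0 + 1(272.6) − 1(35.42) = 237.2
  C: 0 + 1(35.42) = 35.42
Total out = 497.5 kmol; y_E = 237.2 / 497.5 = 0.4768.

0.477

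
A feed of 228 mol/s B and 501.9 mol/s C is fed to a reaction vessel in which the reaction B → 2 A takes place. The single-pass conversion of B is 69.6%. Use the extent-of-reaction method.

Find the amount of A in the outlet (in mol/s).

317 mol/s

B reacted = 0.696 × 228 = 158.7 mol/s; ν_B = −1, so ξ = 158.7/1 = 158.7 mol/s.
Outlet amounts (n = n₀ + ν ξ):
  B: 228 − 1(158.7) = 69.31
  A: 0 + 2(158.7) = 317.4
  C: 501.9 (inert)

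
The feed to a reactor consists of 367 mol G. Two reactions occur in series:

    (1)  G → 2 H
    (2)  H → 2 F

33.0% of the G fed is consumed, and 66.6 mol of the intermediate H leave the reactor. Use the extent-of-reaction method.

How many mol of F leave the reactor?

351 mol

Conversion of G: G consumed = 1ξ₁ = 0.33 × 367 → ξ₁ = 121.1 mol.
H balance: n_H = 0 + 2ξ₁ − 1ξ₂ = 66.6 → ξ₂ = (2·121.1 − 66.6)/1 = 175.6 mol.
Outlet amounts (n = n₀ + Σ ν·ξ):
  G: 367 − 1(121.1) = 245.9
  H: 0 + 2(121.1) − 1(175.6) = 66.6
  F: 0 + 2(175.6) = 351.2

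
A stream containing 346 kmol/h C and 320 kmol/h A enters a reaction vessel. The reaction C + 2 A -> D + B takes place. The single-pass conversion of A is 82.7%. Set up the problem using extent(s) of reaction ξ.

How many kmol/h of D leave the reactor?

A reacted = 0.827 × 320 = 264.6 kmol/h; ν_A = −2, so ξ = 264.6/2 = 132.3 kmol/h.
Outlet amounts (n = n₀ + ν ξ):
  C: 346 − 1(132.3) = 213.7
  A: 320 − 2(132.3) = 55.36
  D: 0 + 1(132.3) = 132.3
  B: 0 + 1(132.3) = 132.3

132 kmol/h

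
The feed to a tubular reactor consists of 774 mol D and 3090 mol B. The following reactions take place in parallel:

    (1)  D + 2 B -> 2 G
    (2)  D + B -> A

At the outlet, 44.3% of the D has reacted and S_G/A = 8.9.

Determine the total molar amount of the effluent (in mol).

Conversion of D: D consumed = 0.443 × 774 = 342.9 mol = 1ξ₁ + 1ξ₂.
Selectivity: 2ξ₁ / (1ξ₂) = 8.9 → ξ₁ = 4.45 ξ₂.
Substitute: (1·4.45 + 1) ξ₂ = 342.9 → ξ₂ = 62.91 mol, ξ₁ = 280 mol.
Outlet amounts (n = n₀ + Σ ν·ξ):
  D: 774 − 1(280) − 1(62.91) = 431.1
  B: 3090 − 2(280) − 1(62.91) = 2467
  G: 0 + 2(280) = 559.9
  A: 0 + 1(62.91) = 62.91
Total out = 431.1 + 2467 + 559.9 + 62.91 = 3521 mol.

3520 mol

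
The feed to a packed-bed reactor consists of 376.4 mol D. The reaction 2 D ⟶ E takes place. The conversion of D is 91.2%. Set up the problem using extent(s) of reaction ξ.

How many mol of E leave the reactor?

D reacted = 0.912 × 376.4 = 343.3 mol; ν_D = −2, so ξ = 343.3/2 = 171.6 mol.
Outlet amounts (n = n₀ + ν ξ):
  D: 376.4 − 2(171.6) = 33.12
  E: 0 + 1(171.6) = 171.6

172 mol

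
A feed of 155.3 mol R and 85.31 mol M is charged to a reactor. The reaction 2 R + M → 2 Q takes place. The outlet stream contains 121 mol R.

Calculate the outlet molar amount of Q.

34.3 mol

For R: n = n₀ − 2ξ → 121 = 155.3 − 2ξ, giving ξ = 17.15 mol.
Outlet amounts (n = n₀ + ν ξ):
  R: 155.3 − 2(17.15) = 121
  M: 85.31 − 1(17.15) = 68.16
  Q: 0 + 2(17.15) = 34.3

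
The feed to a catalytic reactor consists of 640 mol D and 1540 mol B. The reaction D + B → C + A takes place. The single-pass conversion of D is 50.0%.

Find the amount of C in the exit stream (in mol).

D reacted = 0.5 × 640 = 320 mol; ν_D = −1, so ξ = 320/1 = 320 mol.
Outlet amounts (n = n₀ + ν ξ):
  D: 640 − 1(320) = 320
  B: 1540 − 1(320) = 1220
  C: 0 + 1(320) = 320
  A: 0 + 1(320) = 320

320 mol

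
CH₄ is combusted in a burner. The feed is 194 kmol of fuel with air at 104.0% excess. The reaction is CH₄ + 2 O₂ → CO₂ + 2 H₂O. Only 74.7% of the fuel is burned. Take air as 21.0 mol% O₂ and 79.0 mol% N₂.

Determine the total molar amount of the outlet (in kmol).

Stoichiometric O₂ = 2 × 194 = 388 kmol; O₂ fed = 388 × 2.040 = 791.5 kmol.
N₂ fed = 791.5 × 79/21 = 2978 kmol.
Fuel reacted = 0.747 × 194 → ξ = 144.9 kmol.
Outlet (n = n₀ + ν ξ):
  CH₄: 194 − 1(144.9) = 49.08
  O₂: 791.5 − 2(144.9) = 501.7
  N₂: 2978 (inert)
  CO₂: 0 + 1(144.9) = 144.9
  H₂O: 0 + 2(144.9) = 289.8
Total out = 49.08 + 501.7 + 2978 + 144.9 + 289.8 = 3963 kmol.

3960 kmol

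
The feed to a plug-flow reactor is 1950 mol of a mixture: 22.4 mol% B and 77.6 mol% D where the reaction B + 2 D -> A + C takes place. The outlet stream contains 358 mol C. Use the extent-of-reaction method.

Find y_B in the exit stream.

0.0495

For C: n = n₀ + 1ξ → 358 = 0 + 1ξ, giving ξ = 358 mol.
Outlet amounts (n = n₀ + ν ξ):
  B: 436.8 − 1(358) = 78.8
  D: 1513 − 2(358) = 797.2
  A: 0 + 1(358) = 358
  C: 0 + 1(358) = 358
Total out = 1592 mol; y_B = 78.8 / 1592 = 0.0495.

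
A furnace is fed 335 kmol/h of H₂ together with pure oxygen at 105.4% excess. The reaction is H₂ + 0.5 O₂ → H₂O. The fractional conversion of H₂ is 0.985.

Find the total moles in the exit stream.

Stoichiometric O₂ = 0.5 × 335 = 167.5 kmol/h; O₂ fed = 167.5 × 2.054 = 344 kmol/h.
Fuel reacted = 0.985 × 335 → ξ = 330 kmol/h.
Outlet (n = n₀ + ν ξ):
  H₂: 335 − 1(330) = 5.025
  O₂: 344 − 0.5(330) = 179.1
  H₂O: 0 + 1(330) = 330
Total out = 5.025 + 179.1 + 330 = 514.1 kmol/h.

514 kmol/h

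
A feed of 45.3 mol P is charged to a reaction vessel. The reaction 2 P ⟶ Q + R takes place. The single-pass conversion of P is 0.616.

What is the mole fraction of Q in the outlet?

P reacted = 0.616 × 45.3 = 27.9 mol; ν_P = −2, so ξ = 27.9/2 = 13.95 mol.
Outlet amounts (n = n₀ + ν ξ):
  P: 45.3 − 2(13.95) = 17.4
  Q: 0 + 1(13.95) = 13.95
  R: 0 + 1(13.95) = 13.95
Total out = 45.3 mol; y_Q = 13.95 / 45.3 = 0.308.

0.308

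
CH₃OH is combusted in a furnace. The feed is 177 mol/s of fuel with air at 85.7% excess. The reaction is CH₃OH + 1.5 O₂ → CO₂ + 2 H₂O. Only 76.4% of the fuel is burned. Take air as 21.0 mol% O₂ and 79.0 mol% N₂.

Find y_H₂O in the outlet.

Stoichiometric O₂ = 1.5 × 177 = 265.5 mol/s; O₂ fed = 265.5 × 1.857 = 493 mol/s.
N₂ fed = 493 × 79/21 = 1855 mol/s.
Fuel reacted = 0.764 × 177 → ξ = 135.2 mol/s.
Outlet (n = n₀ + ν ξ):
  CH₃OH: 177 − 1(135.2) = 41.77
  O₂: 493 − 1.5(135.2) = 290.2
  N₂: 1855 (inert)
  CO₂: 0 + 1(135.2) = 135.2
  H₂O: 0 + 2(135.2) = 270.5
Total out = 2592 mol/s; y_H₂O = 270.5 / 2592 = 0.1043.

0.104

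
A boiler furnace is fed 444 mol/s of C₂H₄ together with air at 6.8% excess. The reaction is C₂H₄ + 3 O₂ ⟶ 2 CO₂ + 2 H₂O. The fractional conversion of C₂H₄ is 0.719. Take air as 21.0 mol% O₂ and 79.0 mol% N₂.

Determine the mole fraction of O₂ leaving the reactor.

Stoichiometric O₂ = 3 × 444 = 1332 mol/s; O₂ fed = 1332 × 1.068 = 1423 mol/s.
N₂ fed = 1423 × 79/21 = 5352 mol/s.
Fuel reacted = 0.719 × 444 → ξ = 319.2 mol/s.
Outlet (n = n₀ + ν ξ):
  C₂H₄: 444 − 1(319.2) = 124.8
  O₂: 1423 − 3(319.2) = 464.9
  N₂: 5352 (inert)
  CO₂: 0 + 2(319.2) = 638.5
  H₂O: 0 + 2(319.2) = 638.5
Total out = 7218 mol/s; y_O₂ = 464.9 / 7218 = 0.0644.

0.0644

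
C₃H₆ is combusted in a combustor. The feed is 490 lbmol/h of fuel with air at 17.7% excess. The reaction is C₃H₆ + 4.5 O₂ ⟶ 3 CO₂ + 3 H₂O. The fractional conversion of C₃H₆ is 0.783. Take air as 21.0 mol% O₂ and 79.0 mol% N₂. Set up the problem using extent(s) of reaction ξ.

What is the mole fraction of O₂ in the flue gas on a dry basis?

Stoichiometric O₂ = 4.5 × 490 = 2205 lbmol/h; O₂ fed = 2205 × 1.177 = 2595 lbmol/h.
N₂ fed = 2595 × 79/21 = 9763 lbmol/h.
Fuel reacted = 0.783 × 490 → ξ = 383.7 lbmol/h.
Outlet (n = n₀ + ν ξ):
  C₃H₆: 490 − 1(383.7) = 106.3
  O₂: 2595 − 4.5(383.7) = 868.8
  N₂: 9763 (inert)
  CO₂: 0 + 3(383.7) = 1151
  H₂O: 0 + 3(383.7) = 1151
Dry total = 11890 lbmol/h; y_O₂ (dry) = 868.8 / 11890 = 0.07307.

0.0731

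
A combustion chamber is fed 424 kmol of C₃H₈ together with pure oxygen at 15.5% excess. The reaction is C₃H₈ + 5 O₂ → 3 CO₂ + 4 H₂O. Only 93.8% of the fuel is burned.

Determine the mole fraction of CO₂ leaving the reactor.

Stoichiometric O₂ = 5 × 424 = 2120 kmol; O₂ fed = 2120 × 1.155 = 2449 kmol.
Fuel reacted = 0.938 × 424 → ξ = 397.7 kmol.
Outlet (n = n₀ + ν ξ):
  C₃H₈: 424 − 1(397.7) = 26.29
  O₂: 2449 − 5(397.7) = 460
  CO₂: 0 + 3(397.7) = 1193
  H₂O: 0 + 4(397.7) = 1591
Total out = 3270 kmol; y_CO₂ = 1193 / 3270 = 0.3648.

0.365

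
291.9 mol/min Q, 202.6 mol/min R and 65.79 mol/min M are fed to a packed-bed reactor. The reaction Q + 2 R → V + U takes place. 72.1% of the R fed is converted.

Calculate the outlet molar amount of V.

73 mol/min

R reacted = 0.721 × 202.6 = 146.1 mol/min; ν_R = −2, so ξ = 146.1/2 = 73.04 mol/min.
Outlet amounts (n = n₀ + ν ξ):
  Q: 291.9 − 1(73.04) = 218.9
  R: 202.6 − 2(73.04) = 56.53
  V: 0 + 1(73.04) = 73.04
  U: 0 + 1(73.04) = 73.04
  M: 65.79 (inert)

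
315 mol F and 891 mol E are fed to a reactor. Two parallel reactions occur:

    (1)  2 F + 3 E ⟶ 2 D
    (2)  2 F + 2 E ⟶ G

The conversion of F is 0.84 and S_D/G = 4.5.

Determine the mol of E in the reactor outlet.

Conversion of F: F consumed = 0.84 × 315 = 264.6 mol = 2ξ₁ + 2ξ₂.
Selectivity: 2ξ₁ / (1ξ₂) = 4.5 → ξ₁ = 2.25 ξ₂.
Substitute: (2·2.25 + 2) ξ₂ = 264.6 → ξ₂ = 40.71 mol, ξ₁ = 91.59 mol.
Outlet amounts (n = n₀ + Σ ν·ξ):
  F: 315 − 2(91.59) − 2(40.71) = 50.4
  E: 891 − 3(91.59) − 2(40.71) = 534.8
  D: 0 + 2(91.59) = 183.2
  G: 0 + 1(40.71) = 40.71

535 mol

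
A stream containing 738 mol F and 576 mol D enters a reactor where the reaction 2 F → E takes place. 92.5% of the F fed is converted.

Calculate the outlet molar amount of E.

F reacted = 0.925 × 738 = 682.6 mol; ν_F = −2, so ξ = 682.6/2 = 341.3 mol.
Outlet amounts (n = n₀ + ν ξ):
  F: 738 − 2(341.3) = 55.35
  E: 0 + 1(341.3) = 341.3
  D: 576 (inert)

341 mol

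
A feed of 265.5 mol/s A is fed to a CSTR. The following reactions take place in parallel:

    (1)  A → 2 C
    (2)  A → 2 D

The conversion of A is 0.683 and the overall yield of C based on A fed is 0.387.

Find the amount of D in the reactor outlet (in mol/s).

260 mol/s

Yield of C: 2ξ₁ / 265.5 = 0.387 → ξ₁ = 51.37 mol/s.
Conversion of A: 1ξ₁ + 1ξ₂ = 0.683 × 265.5 = 181.3 → ξ₂ = 130 mol/s.
Outlet amounts (n = n₀ + Σ ν·ξ):
  A: 265.5 − 1(51.37) − 1(130) = 84.16
  C: 0 + 2(51.37) = 102.7
  D: 0 + 2(130) = 259.9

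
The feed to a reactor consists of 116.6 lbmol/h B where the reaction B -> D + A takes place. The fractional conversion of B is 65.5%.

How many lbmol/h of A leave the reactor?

B reacted = 0.655 × 116.6 = 76.37 lbmol/h; ν_B = −1, so ξ = 76.37/1 = 76.37 lbmol/h.
Outlet amounts (n = n₀ + ν ξ):
  B: 116.6 − 1(76.37) = 40.23
  D: 0 + 1(76.37) = 76.37
  A: 0 + 1(76.37) = 76.37

76.4 lbmol/h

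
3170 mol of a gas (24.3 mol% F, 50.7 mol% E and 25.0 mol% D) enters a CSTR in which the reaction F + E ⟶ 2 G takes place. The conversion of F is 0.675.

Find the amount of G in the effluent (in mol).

F reacted = 0.675 × 770.3 = 520 mol; ν_F = −1, so ξ = 520/1 = 520 mol.
Outlet amounts (n = n₀ + ν ξ):
  F: 770.3 − 1(520) = 250.4
  E: 1607 − 1(520) = 1087
  G: 0 + 2(520) = 1040
  D: 792.5 (inert)

1040 mol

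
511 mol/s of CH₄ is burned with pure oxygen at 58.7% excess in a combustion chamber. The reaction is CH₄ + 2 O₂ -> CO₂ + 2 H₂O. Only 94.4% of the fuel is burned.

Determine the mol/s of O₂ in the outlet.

657 mol/s

Stoichiometric O₂ = 2 × 511 = 1022 mol/s; O₂ fed = 1022 × 1.587 = 1622 mol/s.
Fuel reacted = 0.944 × 511 → ξ = 482.4 mol/s.
Outlet (n = n₀ + ν ξ):
  CH₄: 511 − 1(482.4) = 28.62
  O₂: 1622 − 2(482.4) = 657.1
  CO₂: 0 + 1(482.4) = 482.4
  H₂O: 0 + 2(482.4) = 964.8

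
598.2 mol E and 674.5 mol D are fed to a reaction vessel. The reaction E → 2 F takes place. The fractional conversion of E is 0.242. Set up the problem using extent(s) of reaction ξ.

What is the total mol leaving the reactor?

E reacted = 0.242 × 598.2 = 144.8 mol; ν_E = −1, so ξ = 144.8/1 = 144.8 mol.
Outlet amounts (n = n₀ + ν ξ):
  E: 598.2 − 1(144.8) = 453.4
  F: 0 + 2(144.8) = 289.5
  D: 674.5 (inert)
Total out = 453.4 + 289.5 + 674.5 = 1417 mol.

1420 mol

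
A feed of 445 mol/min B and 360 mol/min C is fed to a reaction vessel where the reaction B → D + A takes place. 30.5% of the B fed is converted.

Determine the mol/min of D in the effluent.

136 mol/min

B reacted = 0.305 × 445 = 135.7 mol/min; ν_B = −1, so ξ = 135.7/1 = 135.7 mol/min.
Outlet amounts (n = n₀ + ν ξ):
  B: 445 − 1(135.7) = 309.3
  D: 0 + 1(135.7) = 135.7
  A: 0 + 1(135.7) = 135.7
  C: 360 (inert)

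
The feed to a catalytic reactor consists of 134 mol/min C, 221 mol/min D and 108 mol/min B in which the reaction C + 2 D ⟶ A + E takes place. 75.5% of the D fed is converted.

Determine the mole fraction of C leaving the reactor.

0.133

D reacted = 0.755 × 221 = 166.9 mol/min; ν_D = −2, so ξ = 166.9/2 = 83.43 mol/min.
Outlet amounts (n = n₀ + ν ξ):
  C: 134 − 1(83.43) = 50.57
  D: 221 − 2(83.43) = 54.15
  A: 0 + 1(83.43) = 83.43
  E: 0 + 1(83.43) = 83.43
  B: 108 (inert)
Total out = 379.6 mol/min; y_C = 50.57 / 379.6 = 0.1332.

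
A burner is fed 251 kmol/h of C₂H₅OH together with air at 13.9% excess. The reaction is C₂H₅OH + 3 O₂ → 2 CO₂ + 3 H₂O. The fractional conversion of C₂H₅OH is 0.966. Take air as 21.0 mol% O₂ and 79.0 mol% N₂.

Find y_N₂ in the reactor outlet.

0.705

Stoichiometric O₂ = 3 × 251 = 753 kmol/h; O₂ fed = 753 × 1.139 = 857.7 kmol/h.
N₂ fed = 857.7 × 79/21 = 3226 kmol/h.
Fuel reacted = 0.966 × 251 → ξ = 242.5 kmol/h.
Outlet (n = n₀ + ν ξ):
  C₂H₅OH: 251 − 1(242.5) = 8.534
  O₂: 857.7 − 3(242.5) = 130.3
  N₂: 3226 (inert)
  CO₂: 0 + 2(242.5) = 484.9
  H₂O: 0 + 3(242.5) = 727.4
Total out = 4578 kmol/h; y_N₂ = 3226 / 4578 = 0.7048.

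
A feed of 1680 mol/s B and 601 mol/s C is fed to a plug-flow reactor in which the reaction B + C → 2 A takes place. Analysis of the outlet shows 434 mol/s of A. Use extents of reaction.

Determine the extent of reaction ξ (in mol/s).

For A: n = n₀ + 2ξ → 434 = 0 + 2ξ, giving ξ = 217 mol/s.
Outlet amounts (n = n₀ + ν ξ):
  B: 1680 − 1(217) = 1463
  C: 601 − 1(217) = 384
  A: 0 + 2(217) = 434

ξ = 217 mol/s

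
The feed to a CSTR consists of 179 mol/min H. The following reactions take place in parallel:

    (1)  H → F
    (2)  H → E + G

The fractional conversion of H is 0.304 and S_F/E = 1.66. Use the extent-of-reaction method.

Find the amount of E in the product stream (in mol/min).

Conversion of H: H consumed = 0.304 × 179 = 54.42 mol/min = 1ξ₁ + 1ξ₂.
Selectivity: 1ξ₁ / (1ξ₂) = 1.66 → ξ₁ = 1.66 ξ₂.
Substitute: (1·1.66 + 1) ξ₂ = 54.42 → ξ₂ = 20.46 mol/min, ξ₁ = 33.96 mol/min.
Outlet amounts (n = n₀ + Σ ν·ξ):
  H: 179 − 1(33.96) − 1(20.46) = 124.6
  F: 0 + 1(33.96) = 33.96
  E: 0 + 1(20.46) = 20.46
  G: 0 + 1(20.46) = 20.46

20.5 mol/min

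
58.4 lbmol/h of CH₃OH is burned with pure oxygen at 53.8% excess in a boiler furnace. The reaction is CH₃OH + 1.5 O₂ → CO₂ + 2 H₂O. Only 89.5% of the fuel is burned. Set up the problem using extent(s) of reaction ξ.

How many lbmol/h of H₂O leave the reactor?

105 lbmol/h

Stoichiometric O₂ = 1.5 × 58.4 = 87.6 lbmol/h; O₂ fed = 87.6 × 1.538 = 134.7 lbmol/h.
Fuel reacted = 0.895 × 58.4 → ξ = 52.27 lbmol/h.
Outlet (n = n₀ + ν ξ):
  CH₃OH: 58.4 − 1(52.27) = 6.132
  O₂: 134.7 − 1.5(52.27) = 56.33
  CO₂: 0 + 1(52.27) = 52.27
  H₂O: 0 + 2(52.27) = 104.5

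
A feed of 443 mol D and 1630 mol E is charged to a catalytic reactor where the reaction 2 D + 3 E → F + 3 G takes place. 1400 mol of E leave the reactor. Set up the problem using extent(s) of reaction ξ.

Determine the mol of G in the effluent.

For E: n = n₀ − 3ξ → 1400 = 1630 − 3ξ, giving ξ = 76.67 mol.
Outlet amounts (n = n₀ + ν ξ):
  D: 443 − 2(76.67) = 289.7
  E: 1630 − 3(76.67) = 1400
  F: 0 + 1(76.67) = 76.67
  G: 0 + 3(76.67) = 230

230 mol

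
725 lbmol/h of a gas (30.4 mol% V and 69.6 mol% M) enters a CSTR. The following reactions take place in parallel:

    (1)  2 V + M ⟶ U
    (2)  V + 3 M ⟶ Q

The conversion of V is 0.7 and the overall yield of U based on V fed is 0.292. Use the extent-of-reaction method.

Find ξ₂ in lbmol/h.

ξ₂ = 25.6 lbmol/h

Yield of U: 1ξ₁ / 220.4 = 0.292 → ξ₁ = 64.36 lbmol/h.
Conversion of V: 2ξ₁ + 1ξ₂ = 0.7 × 220.4 = 154.3 → ξ₂ = 25.57 lbmol/h.
Outlet amounts (n = n₀ + Σ ν·ξ):
  V: 220.4 − 2(64.36) − 1(25.57) = 66.12
  M: 504.6 − 1(64.36) − 3(25.57) = 363.5
  U: 0 + 1(64.36) = 64.36
  Q: 0 + 1(25.57) = 25.57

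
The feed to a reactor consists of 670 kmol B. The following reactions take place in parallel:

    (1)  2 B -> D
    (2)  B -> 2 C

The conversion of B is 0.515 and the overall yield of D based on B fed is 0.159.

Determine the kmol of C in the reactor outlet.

264 kmol

Yield of D: 1ξ₁ / 670 = 0.159 → ξ₁ = 106.5 kmol.
Conversion of B: 2ξ₁ + 1ξ₂ = 0.515 × 670 = 345.1 → ξ₂ = 132 kmol.
Outlet amounts (n = n₀ + Σ ν·ξ):
  B: 670 − 2(106.5) − 1(132) = 324.9
  D: 0 + 1(106.5) = 106.5
  C: 0 + 2(132) = 264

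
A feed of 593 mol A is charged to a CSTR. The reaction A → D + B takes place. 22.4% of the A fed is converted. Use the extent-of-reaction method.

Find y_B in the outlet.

A reacted = 0.224 × 593 = 132.8 mol; ν_A = −1, so ξ = 132.8/1 = 132.8 mol.
Outlet amounts (n = n₀ + ν ξ):
  A: 593 − 1(132.8) = 460.2
  D: 0 + 1(132.8) = 132.8
  B: 0 + 1(132.8) = 132.8
Total out = 725.8 mol; y_B = 132.8 / 725.8 = 0.183.

0.183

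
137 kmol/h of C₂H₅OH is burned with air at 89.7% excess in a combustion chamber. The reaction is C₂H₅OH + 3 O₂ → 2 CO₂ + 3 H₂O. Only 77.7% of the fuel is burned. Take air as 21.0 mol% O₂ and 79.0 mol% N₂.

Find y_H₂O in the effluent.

Stoichiometric O₂ = 3 × 137 = 411 kmol/h; O₂ fed = 411 × 1.897 = 779.7 kmol/h.
N₂ fed = 779.7 × 79/21 = 2933 kmol/h.
Fuel reacted = 0.777 × 137 → ξ = 106.4 kmol/h.
Outlet (n = n₀ + ν ξ):
  C₂H₅OH: 137 − 1(106.4) = 30.55
  O₂: 779.7 − 3(106.4) = 460.3
  N₂: 2933 (inert)
  CO₂: 0 + 2(106.4) = 212.9
  H₂O: 0 + 3(106.4) = 319.3
Total out = 3956 kmol/h; y_H₂O = 319.3 / 3956 = 0.08072.

0.0807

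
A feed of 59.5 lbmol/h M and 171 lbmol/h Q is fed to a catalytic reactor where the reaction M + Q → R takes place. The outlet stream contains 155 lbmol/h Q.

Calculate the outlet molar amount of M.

43.5 lbmol/h

For Q: n = n₀ − 1ξ → 155 = 171 − 1ξ, giving ξ = 16 lbmol/h.
Outlet amounts (n = n₀ + ν ξ):
  M: 59.5 − 1(16) = 43.5
  Q: 171 − 1(16) = 155
  R: 0 + 1(16) = 16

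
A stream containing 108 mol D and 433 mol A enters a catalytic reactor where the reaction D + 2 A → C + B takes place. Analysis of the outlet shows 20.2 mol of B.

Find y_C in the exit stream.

For B: n = n₀ + 1ξ → 20.2 = 0 + 1ξ, giving ξ = 20.2 mol.
Outlet amounts (n = n₀ + ν ξ):
  D: 108 − 1(20.2) = 87.8
  A: 433 − 2(20.2) = 392.6
  C: 0 + 1(20.2) = 20.2
  B: 0 + 1(20.2) = 20.2
Total out = 520.8 mol; y_C = 20.2 / 520.8 = 0.03879.

0.0388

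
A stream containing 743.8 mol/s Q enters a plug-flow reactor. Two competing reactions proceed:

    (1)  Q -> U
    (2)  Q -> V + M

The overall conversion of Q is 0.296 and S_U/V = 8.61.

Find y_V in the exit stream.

0.0299

Conversion of Q: Q consumed = 0.296 × 743.8 = 220.2 mol/s = 1ξ₁ + 1ξ₂.
Selectivity: 1ξ₁ / (1ξ₂) = 8.61 → ξ₁ = 8.61 ξ₂.
Substitute: (1·8.61 + 1) ξ₂ = 220.2 → ξ₂ = 22.91 mol/s, ξ₁ = 197.3 mol/s.
Outlet amounts (n = n₀ + Σ ν·ξ):
  Q: 743.8 − 1(197.3) − 1(22.91) = 523.6
  U: 0 + 1(197.3) = 197.3
  V: 0 + 1(22.91) = 22.91
  M: 0 + 1(22.91) = 22.91
Total out = 766.7 mol/s; y_V = 22.91 / 766.7 = 0.02988.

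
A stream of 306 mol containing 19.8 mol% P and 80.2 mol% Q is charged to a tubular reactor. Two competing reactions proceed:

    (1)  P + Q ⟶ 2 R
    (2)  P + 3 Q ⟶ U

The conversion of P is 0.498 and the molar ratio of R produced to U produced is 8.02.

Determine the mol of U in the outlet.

Conversion of P: P consumed = 0.498 × 60.59 = 30.17 mol = 1ξ₁ + 1ξ₂.
Selectivity: 2ξ₁ / (1ξ₂) = 8.02 → ξ₁ = 4.01 ξ₂.
Substitute: (1·4.01 + 1) ξ₂ = 30.17 → ξ₂ = 6.023 mol, ξ₁ = 24.15 mol.
Outlet amounts (n = n₀ + Σ ν·ξ):
  P: 60.59 − 1(24.15) − 1(6.023) = 30.42
  Q: 245.4 − 1(24.15) − 3(6.023) = 203.2
  R: 0 + 2(24.15) = 48.3
  U: 0 + 1(6.023) = 6.023

6.02 mol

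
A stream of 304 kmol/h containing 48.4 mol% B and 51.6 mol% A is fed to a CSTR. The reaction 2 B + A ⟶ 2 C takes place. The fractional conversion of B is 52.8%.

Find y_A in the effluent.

0.445

B reacted = 0.528 × 147.1 = 77.69 kmol/h; ν_B = −2, so ξ = 77.69/2 = 38.84 kmol/h.
Outlet amounts (n = n₀ + ν ξ):
  B: 147.1 − 2(38.84) = 69.45
  A: 156.9 − 1(38.84) = 118
  C: 0 + 2(38.84) = 77.69
Total out = 265.2 kmol/h; y_A = 118 / 265.2 = 0.4451.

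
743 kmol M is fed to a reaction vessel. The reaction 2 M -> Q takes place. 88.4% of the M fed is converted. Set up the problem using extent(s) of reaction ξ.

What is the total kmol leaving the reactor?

415 kmol

M reacted = 0.884 × 743 = 656.8 kmol; ν_M = −2, so ξ = 656.8/2 = 328.4 kmol.
Outlet amounts (n = n₀ + ν ξ):
  M: 743 − 2(328.4) = 86.19
  Q: 0 + 1(328.4) = 328.4
Total out = 86.19 + 328.4 = 414.6 kmol.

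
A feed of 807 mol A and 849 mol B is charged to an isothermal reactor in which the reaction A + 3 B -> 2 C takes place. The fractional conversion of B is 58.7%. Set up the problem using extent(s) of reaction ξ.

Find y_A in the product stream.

B reacted = 0.587 × 849 = 498.4 mol; ν_B = −3, so ξ = 498.4/3 = 166.1 mol.
Outlet amounts (n = n₀ + ν ξ):
  A: 807 − 1(166.1) = 640.9
  B: 849 − 3(166.1) = 350.6
  C: 0 + 2(166.1) = 332.2
Total out = 1324 mol; y_A = 640.9 / 1324 = 0.4841.

0.484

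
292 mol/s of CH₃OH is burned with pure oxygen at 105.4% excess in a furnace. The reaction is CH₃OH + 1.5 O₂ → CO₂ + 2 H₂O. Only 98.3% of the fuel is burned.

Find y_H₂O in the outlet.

Stoichiometric O₂ = 1.5 × 292 = 438 mol/s; O₂ fed = 438 × 2.054 = 899.7 mol/s.
Fuel reacted = 0.983 × 292 → ξ = 287 mol/s.
Outlet (n = n₀ + ν ξ):
  CH₃OH: 292 − 1(287) = 4.964
  O₂: 899.7 − 1.5(287) = 469.1
  CO₂: 0 + 1(287) = 287
  H₂O: 0 + 2(287) = 574.1
Total out = 1335 mol/s; y_H₂O = 574.1 / 1335 = 0.43.

0.43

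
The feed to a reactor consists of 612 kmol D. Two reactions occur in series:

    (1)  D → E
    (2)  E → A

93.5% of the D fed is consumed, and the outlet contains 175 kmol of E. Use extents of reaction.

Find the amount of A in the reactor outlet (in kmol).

Conversion of D: D consumed = 1ξ₁ = 0.935 × 612 → ξ₁ = 572.2 kmol.
E balance: n_E = 0 + 1ξ₁ − 1ξ₂ = 175 → ξ₂ = (1·572.2 − 175)/1 = 397.2 kmol.
Outlet amounts (n = n₀ + Σ ν·ξ):
  D: 612 − 1(572.2) = 39.78
  E: 0 + 1(572.2) − 1(397.2) = 175
  A: 0 + 1(397.2) = 397.2

397 kmol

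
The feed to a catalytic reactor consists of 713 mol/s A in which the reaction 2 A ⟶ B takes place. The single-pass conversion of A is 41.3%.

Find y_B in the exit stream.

A reacted = 0.413 × 713 = 294.5 mol/s; ν_A = −2, so ξ = 294.5/2 = 147.2 mol/s.
Outlet amounts (n = n₀ + ν ξ):
  A: 713 − 2(147.2) = 418.5
  B: 0 + 1(147.2) = 147.2
Total out = 565.8 mol/s; y_B = 147.2 / 565.8 = 0.2602.

0.26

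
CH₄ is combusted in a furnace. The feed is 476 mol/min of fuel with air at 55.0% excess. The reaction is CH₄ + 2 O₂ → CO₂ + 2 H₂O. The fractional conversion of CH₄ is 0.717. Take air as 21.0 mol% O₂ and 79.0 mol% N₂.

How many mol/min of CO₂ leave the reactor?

341 mol/min

Stoichiometric O₂ = 2 × 476 = 952 mol/min; O₂ fed = 952 × 1.550 = 1476 mol/min.
N₂ fed = 1476 × 79/21 = 5551 mol/min.
Fuel reacted = 0.717 × 476 → ξ = 341.3 mol/min.
Outlet (n = n₀ + ν ξ):
  CH₄: 476 − 1(341.3) = 134.7
  O₂: 1476 − 2(341.3) = 793
  N₂: 5551 (inert)
  CO₂: 0 + 1(341.3) = 341.3
  H₂O: 0 + 2(341.3) = 682.6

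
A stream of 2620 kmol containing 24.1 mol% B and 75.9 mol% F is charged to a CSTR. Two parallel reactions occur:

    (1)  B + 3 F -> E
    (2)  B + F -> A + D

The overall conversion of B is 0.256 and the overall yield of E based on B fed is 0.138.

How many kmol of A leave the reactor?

Yield of E: 1ξ₁ / 631.4 = 0.138 → ξ₁ = 87.14 kmol.
Conversion of B: 1ξ₁ + 1ξ₂ = 0.256 × 631.4 = 161.6 → ξ₂ = 74.51 kmol.
Outlet amounts (n = n₀ + Σ ν·ξ):
  B: 631.4 − 1(87.14) − 1(74.51) = 469.8
  F: 1989 − 3(87.14) − 1(74.51) = 1653
  E: 0 + 1(87.14) = 87.14
  A: 0 + 1(74.51) = 74.51
  D: 0 + 1(74.51) = 74.51

74.5 kmol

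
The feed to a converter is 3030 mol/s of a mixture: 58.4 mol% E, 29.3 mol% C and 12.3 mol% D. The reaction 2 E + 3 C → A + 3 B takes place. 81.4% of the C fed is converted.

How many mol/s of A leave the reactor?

241 mol/s

C reacted = 0.814 × 887.8 = 722.7 mol/s; ν_C = −3, so ξ = 722.7/3 = 240.9 mol/s.
Outlet amounts (n = n₀ + ν ξ):
  E: 1770 − 2(240.9) = 1288
  C: 887.8 − 3(240.9) = 165.1
  A: 0 + 1(240.9) = 240.9
  B: 0 + 3(240.9) = 722.7
  D: 372.7 (inert)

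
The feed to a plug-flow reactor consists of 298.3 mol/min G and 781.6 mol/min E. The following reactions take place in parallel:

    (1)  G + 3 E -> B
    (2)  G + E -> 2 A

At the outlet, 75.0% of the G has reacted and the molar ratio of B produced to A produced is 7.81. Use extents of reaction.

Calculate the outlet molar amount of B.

Conversion of G: G consumed = 0.75 × 298.3 = 223.7 mol/min = 1ξ₁ + 1ξ₂.
Selectivity: 1ξ₁ / (2ξ₂) = 7.81 → ξ₁ = 15.62 ξ₂.
Substitute: (1·15.62 + 1) ξ₂ = 223.7 → ξ₂ = 13.46 mol/min, ξ₁ = 210.3 mol/min.
Outlet amounts (n = n₀ + Σ ν·ξ):
  G: 298.3 − 1(210.3) − 1(13.46) = 74.57
  E: 781.6 − 3(210.3) − 1(13.46) = 137.3
  B: 0 + 1(210.3) = 210.3
  A: 0 + 2(13.46) = 26.92

210 mol/min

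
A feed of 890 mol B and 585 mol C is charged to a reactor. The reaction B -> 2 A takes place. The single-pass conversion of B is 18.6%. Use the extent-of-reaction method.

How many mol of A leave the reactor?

B reacted = 0.186 × 890 = 165.5 mol; ν_B = −1, so ξ = 165.5/1 = 165.5 mol.
Outlet amounts (n = n₀ + ν ξ):
  B: 890 − 1(165.5) = 724.5
  A: 0 + 2(165.5) = 331.1
  C: 585 (inert)

331 mol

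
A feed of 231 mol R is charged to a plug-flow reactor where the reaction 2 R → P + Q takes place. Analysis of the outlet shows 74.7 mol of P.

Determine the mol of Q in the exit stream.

74.7 mol

For P: n = n₀ + 1ξ → 74.7 = 0 + 1ξ, giving ξ = 74.7 mol.
Outlet amounts (n = n₀ + ν ξ):
  R: 231 − 2(74.7) = 81.6
  P: 0 + 1(74.7) = 74.7
  Q: 0 + 1(74.7) = 74.7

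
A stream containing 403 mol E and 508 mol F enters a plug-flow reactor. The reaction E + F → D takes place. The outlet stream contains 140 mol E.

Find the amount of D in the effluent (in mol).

263 mol

For E: n = n₀ − 1ξ → 140 = 403 − 1ξ, giving ξ = 263 mol.
Outlet amounts (n = n₀ + ν ξ):
  E: 403 − 1(263) = 140
  F: 508 − 1(263) = 245
  D: 0 + 1(263) = 263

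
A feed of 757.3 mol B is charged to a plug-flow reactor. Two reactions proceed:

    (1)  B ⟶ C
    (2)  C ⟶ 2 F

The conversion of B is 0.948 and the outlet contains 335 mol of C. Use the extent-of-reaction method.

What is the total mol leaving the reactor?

1140 mol

Conversion of B: B consumed = 1ξ₁ = 0.948 × 757.3 → ξ₁ = 717.9 mol.
C balance: n_C = 0 + 1ξ₁ − 1ξ₂ = 335 → ξ₂ = (1·717.9 − 335)/1 = 382.9 mol.
Outlet amounts (n = n₀ + Σ ν·ξ):
  B: 757.3 − 1(717.9) = 39.38
  C: 0 + 1(717.9) − 1(382.9) = 335
  F: 0 + 2(382.9) = 765.8
Total out = 39.38 + 335 + 765.8 = 1140 mol.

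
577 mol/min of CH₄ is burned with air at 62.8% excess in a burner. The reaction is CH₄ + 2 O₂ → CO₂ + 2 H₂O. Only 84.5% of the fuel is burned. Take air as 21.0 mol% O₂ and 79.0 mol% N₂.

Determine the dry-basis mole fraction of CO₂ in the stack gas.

Stoichiometric O₂ = 2 × 577 = 1154 mol/min; O₂ fed = 1154 × 1.628 = 1879 mol/min.
N₂ fed = 1879 × 79/21 = 7068 mol/min.
Fuel reacted = 0.845 × 577 → ξ = 487.6 mol/min.
Outlet (n = n₀ + ν ξ):
  CH₄: 577 − 1(487.6) = 89.44
  O₂: 1879 − 2(487.6) = 903.6
  N₂: 7068 (inert)
  CO₂: 0 + 1(487.6) = 487.6
  H₂O: 0 + 2(487.6) = 975.1
Dry total = 8548 mol/min; y_CO₂ (dry) = 487.6 / 8548 = 0.05704.

0.057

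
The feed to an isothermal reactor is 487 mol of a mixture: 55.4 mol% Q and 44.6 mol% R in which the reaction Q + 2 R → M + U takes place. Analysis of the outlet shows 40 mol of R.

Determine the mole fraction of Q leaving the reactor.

0.455

For R: n = n₀ − 2ξ → 40 = 217.2 − 2ξ, giving ξ = 88.6 mol.
Outlet amounts (n = n₀ + ν ξ):
  Q: 269.8 − 1(88.6) = 181.2
  R: 217.2 − 2(88.6) = 40
  M: 0 + 1(88.6) = 88.6
  U: 0 + 1(88.6) = 88.6
Total out = 398.4 mol; y_Q = 181.2 / 398.4 = 0.4548.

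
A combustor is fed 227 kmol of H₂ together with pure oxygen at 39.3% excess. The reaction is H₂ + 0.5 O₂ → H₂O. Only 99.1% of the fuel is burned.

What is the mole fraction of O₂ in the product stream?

0.167

Stoichiometric O₂ = 0.5 × 227 = 113.5 kmol; O₂ fed = 113.5 × 1.393 = 158.1 kmol.
Fuel reacted = 0.991 × 227 → ξ = 225 kmol.
Outlet (n = n₀ + ν ξ):
  H₂: 227 − 1(225) = 2.043
  O₂: 158.1 − 0.5(225) = 45.63
  H₂O: 0 + 1(225) = 225
Total out = 272.6 kmol; y_O₂ = 45.63 / 272.6 = 0.1674.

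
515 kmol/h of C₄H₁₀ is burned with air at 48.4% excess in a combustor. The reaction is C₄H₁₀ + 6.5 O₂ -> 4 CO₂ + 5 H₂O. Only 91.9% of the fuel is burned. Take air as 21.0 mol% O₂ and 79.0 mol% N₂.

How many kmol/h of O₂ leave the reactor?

Stoichiometric O₂ = 6.5 × 515 = 3348 kmol/h; O₂ fed = 3348 × 1.484 = 4968 kmol/h.
N₂ fed = 4968 × 79/21 = 18690 kmol/h.
Fuel reacted = 0.919 × 515 → ξ = 473.3 kmol/h.
Outlet (n = n₀ + ν ξ):
  C₄H₁₀: 515 − 1(473.3) = 41.71
  O₂: 4968 − 6.5(473.3) = 1891
  N₂: 18690 (inert)
  CO₂: 0 + 4(473.3) = 1893
  H₂O: 0 + 5(473.3) = 2366

1890 kmol/h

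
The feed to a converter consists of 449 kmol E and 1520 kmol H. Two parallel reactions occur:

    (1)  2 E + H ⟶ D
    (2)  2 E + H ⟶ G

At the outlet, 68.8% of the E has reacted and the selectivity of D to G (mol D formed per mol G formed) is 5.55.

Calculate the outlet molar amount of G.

23.6 kmol

Conversion of E: E consumed = 0.688 × 449 = 308.9 kmol = 2ξ₁ + 2ξ₂.
Selectivity: 1ξ₁ / (1ξ₂) = 5.55 → ξ₁ = 5.55 ξ₂.
Substitute: (2·5.55 + 2) ξ₂ = 308.9 → ξ₂ = 23.58 kmol, ξ₁ = 130.9 kmol.
Outlet amounts (n = n₀ + Σ ν·ξ):
  E: 449 − 2(130.9) − 2(23.58) = 140.1
  H: 1520 − 1(130.9) − 1(23.58) = 1366
  D: 0 + 1(130.9) = 130.9
  G: 0 + 1(23.58) = 23.58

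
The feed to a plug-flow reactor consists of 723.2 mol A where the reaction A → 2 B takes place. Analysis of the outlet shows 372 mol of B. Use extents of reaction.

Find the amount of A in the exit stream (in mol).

537 mol

For B: n = n₀ + 2ξ → 372 = 0 + 2ξ, giving ξ = 186 mol.
Outlet amounts (n = n₀ + ν ξ):
  A: 723.2 − 1(186) = 537.2
  B: 0 + 2(186) = 372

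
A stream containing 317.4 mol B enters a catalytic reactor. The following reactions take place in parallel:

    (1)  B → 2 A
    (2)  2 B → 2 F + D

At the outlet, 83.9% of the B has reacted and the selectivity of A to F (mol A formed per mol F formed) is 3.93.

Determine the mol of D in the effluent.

44.9 mol

Conversion of B: B consumed = 0.839 × 317.4 = 266.3 mol = 1ξ₁ + 2ξ₂.
Selectivity: 2ξ₁ / (2ξ₂) = 3.93 → ξ₁ = 3.93 ξ₂.
Substitute: (1·3.93 + 2) ξ₂ = 266.3 → ξ₂ = 44.91 mol, ξ₁ = 176.5 mol.
Outlet amounts (n = n₀ + Σ ν·ξ):
  B: 317.4 − 1(176.5) − 2(44.91) = 51.1
  A: 0 + 2(176.5) = 353
  F: 0 + 2(44.91) = 89.81
  D: 0 + 1(44.91) = 44.91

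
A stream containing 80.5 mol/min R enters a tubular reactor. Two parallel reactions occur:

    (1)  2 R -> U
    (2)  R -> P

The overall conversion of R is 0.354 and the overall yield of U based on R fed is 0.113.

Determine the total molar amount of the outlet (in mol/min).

71.4 mol/min

Yield of U: 1ξ₁ / 80.5 = 0.113 → ξ₁ = 9.097 mol/min.
Conversion of R: 2ξ₁ + 1ξ₂ = 0.354 × 80.5 = 28.5 → ξ₂ = 10.3 mol/min.
Outlet amounts (n = n₀ + Σ ν·ξ):
  R: 80.5 − 2(9.097) − 1(10.3) = 52
  U: 0 + 1(9.097) = 9.097
  P: 0 + 1(10.3) = 10.3
Total out = 52 + 9.097 + 10.3 = 71.4 mol/min.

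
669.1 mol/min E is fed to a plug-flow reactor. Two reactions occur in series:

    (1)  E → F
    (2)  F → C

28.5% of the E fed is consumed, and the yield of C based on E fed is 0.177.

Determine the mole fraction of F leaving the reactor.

0.108

Conversion of E: E consumed = 1ξ₁ = 0.285 × 669.1 → ξ₁ = 190.7 mol/min.
Yield of C: 1ξ₂ / 669.1 = 0.177 → ξ₂ = 118.4 mol/min.
Outlet amounts (n = n₀ + Σ ν·ξ):
  E: 669.1 − 1(190.7) = 478.4
  F: 0 + 1(190.7) − 1(118.4) = 72.26
  C: 0 + 1(118.4) = 118.4
Total out = 669.1 mol/min; y_F = 72.26 / 669.1 = 0.108.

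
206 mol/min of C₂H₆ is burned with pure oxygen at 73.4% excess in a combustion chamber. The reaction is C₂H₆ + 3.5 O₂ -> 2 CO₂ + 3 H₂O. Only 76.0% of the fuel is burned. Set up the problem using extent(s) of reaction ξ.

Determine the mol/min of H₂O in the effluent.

Stoichiometric O₂ = 3.5 × 206 = 721 mol/min; O₂ fed = 721 × 1.734 = 1250 mol/min.
Fuel reacted = 0.76 × 206 → ξ = 156.6 mol/min.
Outlet (n = n₀ + ν ξ):
  C₂H₆: 206 − 1(156.6) = 49.44
  O₂: 1250 − 3.5(156.6) = 702.3
  CO₂: 0 + 2(156.6) = 313.1
  H₂O: 0 + 3(156.6) = 469.7

470 mol/min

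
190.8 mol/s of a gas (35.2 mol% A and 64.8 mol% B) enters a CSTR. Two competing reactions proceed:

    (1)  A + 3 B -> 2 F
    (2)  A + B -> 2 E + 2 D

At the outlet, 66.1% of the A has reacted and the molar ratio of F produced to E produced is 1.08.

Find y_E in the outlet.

0.228

Conversion of A: A consumed = 0.661 × 67.16 = 44.39 mol/s = 1ξ₁ + 1ξ₂.
Selectivity: 2ξ₁ / (2ξ₂) = 1.08 → ξ₁ = 1.08 ξ₂.
Substitute: (1·1.08 + 1) ξ₂ = 44.39 → ξ₂ = 21.34 mol/s, ξ₁ = 23.05 mol/s.
Outlet amounts (n = n₀ + Σ ν·ξ):
  A: 67.16 − 1(23.05) − 1(21.34) = 22.77
  B: 123.6 − 3(23.05) − 1(21.34) = 33.14
  F: 0 + 2(23.05) = 46.1
  E: 0 + 2(21.34) = 42.69
  D: 0 + 2(21.34) = 42.69
Total out = 187.4 mol/s; y_E = 42.69 / 187.4 = 0.2278.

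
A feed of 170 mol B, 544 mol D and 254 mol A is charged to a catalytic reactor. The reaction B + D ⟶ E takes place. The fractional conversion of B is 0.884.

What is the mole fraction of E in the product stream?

0.184

B reacted = 0.884 × 170 = 150.3 mol; ν_B = −1, so ξ = 150.3/1 = 150.3 mol.
Outlet amounts (n = n₀ + ν ξ):
  B: 170 − 1(150.3) = 19.72
  D: 544 − 1(150.3) = 393.7
  E: 0 + 1(150.3) = 150.3
  A: 254 (inert)
Total out = 817.7 mol; y_E = 150.3 / 817.7 = 0.1838.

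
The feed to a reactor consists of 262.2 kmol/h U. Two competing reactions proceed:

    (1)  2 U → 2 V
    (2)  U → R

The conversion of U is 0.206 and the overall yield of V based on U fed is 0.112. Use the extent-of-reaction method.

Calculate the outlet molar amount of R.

Yield of V: 2ξ₁ / 262.2 = 0.112 → ξ₁ = 14.68 kmol/h.
Conversion of U: 2ξ₁ + 1ξ₂ = 0.206 × 262.2 = 54.01 → ξ₂ = 24.65 kmol/h.
Outlet amounts (n = n₀ + Σ ν·ξ):
  U: 262.2 − 2(14.68) − 1(24.65) = 208.2
  V: 0 + 2(14.68) = 29.37
  R: 0 + 1(24.65) = 24.65

24.6 kmol/h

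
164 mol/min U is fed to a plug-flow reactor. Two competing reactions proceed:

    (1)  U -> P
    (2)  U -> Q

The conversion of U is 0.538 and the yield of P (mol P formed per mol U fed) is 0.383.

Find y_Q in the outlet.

Yield of P: 1ξ₁ / 164 = 0.383 → ξ₁ = 62.81 mol/min.
Conversion of U: 1ξ₁ + 1ξ₂ = 0.538 × 164 = 88.23 → ξ₂ = 25.42 mol/min.
Outlet amounts (n = n₀ + Σ ν·ξ):
  U: 164 − 1(62.81) − 1(25.42) = 75.77
  P: 0 + 1(62.81) = 62.81
  Q: 0 + 1(25.42) = 25.42
Total out = 164 mol/min; y_Q = 25.42 / 164 = 0.155.

0.155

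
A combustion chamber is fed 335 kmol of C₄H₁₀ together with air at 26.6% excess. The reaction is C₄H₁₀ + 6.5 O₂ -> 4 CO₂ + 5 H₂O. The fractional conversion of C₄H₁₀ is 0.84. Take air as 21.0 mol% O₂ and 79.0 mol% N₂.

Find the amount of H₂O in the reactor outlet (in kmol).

Stoichiometric O₂ = 6.5 × 335 = 2178 kmol; O₂ fed = 2178 × 1.266 = 2757 kmol.
N₂ fed = 2757 × 79/21 = 10370 kmol.
Fuel reacted = 0.84 × 335 → ξ = 281.4 kmol.
Outlet (n = n₀ + ν ξ):
  C₄H₁₀: 335 − 1(281.4) = 53.6
  O₂: 2757 − 6.5(281.4) = 927.6
  N₂: 10370 (inert)
  CO₂: 0 + 4(281.4) = 1126
  H₂O: 0 + 5(281.4) = 1407

1410 kmol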